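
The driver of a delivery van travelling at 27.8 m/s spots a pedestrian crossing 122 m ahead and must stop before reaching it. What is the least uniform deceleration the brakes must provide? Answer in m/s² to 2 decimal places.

v² = 2a·d ⇒ a = v²/(2d) = 27.8000² / (2 × 122.000) = 772.840 / 244.000 = 3.1674 m/s².

Required deceleration ≈ 3.17 m/s²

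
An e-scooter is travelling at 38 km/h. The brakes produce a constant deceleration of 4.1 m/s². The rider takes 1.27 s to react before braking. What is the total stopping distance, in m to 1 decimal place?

38 km/h ÷ 3.6 = 10.5556 m/s.
Reaction distance = v·t_r = 10.5556 × 1.27 = 13.406 m.
Braking distance = v²/(2a) = 10.5556² / (2 × 4.100) = 111.421 / 8.200 = 13.588 m.
Total = 13.406 + 13.588 = 26.994 m.

Total stopping distance ≈ 27.0 m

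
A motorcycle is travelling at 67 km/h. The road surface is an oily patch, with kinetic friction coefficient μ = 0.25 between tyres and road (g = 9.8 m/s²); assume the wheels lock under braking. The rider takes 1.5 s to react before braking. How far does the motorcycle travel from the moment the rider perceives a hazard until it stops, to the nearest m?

67 km/h ÷ 3.6 = 18.6111 m/s.
a = μg = 0.25 × 9.8 = 2.450 m/s².
Reaction distance = v·t_r = 18.6111 × 1.5 = 27.917 m.
Braking distance = v²/(2a) = 18.6111² / (2 × 2.450) = 346.373 / 4.900 = 70.688 m.
Total = 27.917 + 70.688 = 98.605 m.

Total stopping distance ≈ 99 m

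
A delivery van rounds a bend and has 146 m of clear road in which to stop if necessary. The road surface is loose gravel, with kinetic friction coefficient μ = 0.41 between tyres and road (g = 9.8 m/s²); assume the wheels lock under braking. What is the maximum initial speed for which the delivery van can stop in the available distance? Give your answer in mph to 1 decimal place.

a = μg = 0.41 × 9.8 = 4.018 m/s².
v²/(2a) = d ⇒ v = √(2 × 4.018 × 146) = √1173.26 = 34.2529 m/s.
34.2529 m/s ÷ 0.44704 = 76.622 mph.

Maximum speed ≈ 76.6 mph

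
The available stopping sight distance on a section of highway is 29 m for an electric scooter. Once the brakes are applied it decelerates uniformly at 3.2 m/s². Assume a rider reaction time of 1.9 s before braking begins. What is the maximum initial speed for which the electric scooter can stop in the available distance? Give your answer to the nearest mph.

Maximum speed ≈ 20 mph

Stopping distance: v·t_r + v²/(2a) = 29 with t_r = 1.9 s and a = 3.200 m/s².
So v² + 12.160 v − 185.60 = 0.
Positive root: v = −a·t_r + √((a·t_r)² + 2a·d) = −6.080 + √(36.966 + 185.60) = 8.8386 m/s.
8.8386 m/s ÷ 0.44704 = 19.771 mph.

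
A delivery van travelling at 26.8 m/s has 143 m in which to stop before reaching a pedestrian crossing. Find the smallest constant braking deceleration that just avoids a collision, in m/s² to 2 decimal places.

v² = 2a·d ⇒ a = v²/(2d) = 26.8000² / (2 × 143.000) = 718.240 / 286.000 = 2.5113 m/s².

Required deceleration ≈ 2.51 m/s²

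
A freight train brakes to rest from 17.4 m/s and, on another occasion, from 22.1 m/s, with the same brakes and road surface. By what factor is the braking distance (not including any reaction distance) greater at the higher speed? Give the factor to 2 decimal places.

Braking distance d = v²/(2a), so with a fixed, d ∝ v².
Factor = (22.1/17.4)² = 1.2701² = 1.6132.

Factor ≈ 1.61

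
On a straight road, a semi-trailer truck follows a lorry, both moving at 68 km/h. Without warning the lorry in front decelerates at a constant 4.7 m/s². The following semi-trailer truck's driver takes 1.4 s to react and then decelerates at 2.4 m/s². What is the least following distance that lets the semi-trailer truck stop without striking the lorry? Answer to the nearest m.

Minimum gap ≈ 63 m

68 km/h ÷ 3.6 = 18.8889 m/s.
Leader travels v²/(2a_L) = 356.791 / 9.400 = 37.956 m before stopping.
Follower covers v·t_r = 18.8889 × 1.4 = 26.444 m while reacting, then v²/(2a_F) = 356.791 / 4.800 = 74.331 m while braking, for a total of 26.444 + 74.331 = 100.775 m.
Since a_F ≤ a_L and the follower starts braking later, the follower is never slower than the leader, so the closest approach is when both have stopped.
Minimum gap = 100.775 − 37.956 = 62.819 m.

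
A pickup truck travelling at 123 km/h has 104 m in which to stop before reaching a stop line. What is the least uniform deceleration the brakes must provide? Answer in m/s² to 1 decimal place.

Required deceleration ≈ 5.6 m/s²

123 km/h ÷ 3.6 = 34.1667 m/s.
v² = 2a·d ⇒ a = v²/(2d) = 34.1667² / (2 × 104.000) = 1167.363 / 208.000 = 5.6123 m/s².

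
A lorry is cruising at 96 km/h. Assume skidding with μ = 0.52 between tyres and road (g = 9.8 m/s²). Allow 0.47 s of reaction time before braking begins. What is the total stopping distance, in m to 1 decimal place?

Total stopping distance ≈ 82.3 m

96 km/h ÷ 3.6 = 26.6667 m/s.
a = μg = 0.52 × 9.8 = 5.096 m/s².
Reaction distance = v·t_r = 26.6667 × 0.47 = 12.533 m.
Braking distance = v²/(2a) = 26.6667² / (2 × 5.096) = 711.113 / 10.192 = 69.772 m.
Total = 12.533 + 69.772 = 82.305 m.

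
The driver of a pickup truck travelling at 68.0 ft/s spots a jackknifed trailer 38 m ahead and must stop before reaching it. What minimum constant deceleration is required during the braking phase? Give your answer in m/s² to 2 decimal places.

68 ft/s × 0.3048 = 20.7264 m/s.
v² = 2a·d ⇒ a = v²/(2d) = 20.7264² / (2 × 38.000) = 429.584 / 76.000 = 5.6524 m/s².

Required deceleration ≈ 5.65 m/s²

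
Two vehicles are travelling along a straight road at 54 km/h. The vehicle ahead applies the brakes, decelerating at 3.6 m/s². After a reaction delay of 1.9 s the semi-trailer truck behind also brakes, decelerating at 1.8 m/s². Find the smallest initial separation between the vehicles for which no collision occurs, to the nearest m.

Minimum gap ≈ 60 m

54 km/h ÷ 3.6 = 15.0000 m/s.
Leader travels v²/(2a_L) = 225.000 / 7.200 = 31.250 m before stopping.
Follower covers v·t_r = 15.0000 × 1.9 = 28.500 m while reacting, then v²/(2a_F) = 225.000 / 3.600 = 62.500 m while braking, for a total of 28.500 + 62.500 = 91.000 m.
Since a_F ≤ a_L and the follower starts braking later, the follower is never slower than the leader, so the closest approach is when both have stopped.
Minimum gap = 91.000 − 31.250 = 59.750 m.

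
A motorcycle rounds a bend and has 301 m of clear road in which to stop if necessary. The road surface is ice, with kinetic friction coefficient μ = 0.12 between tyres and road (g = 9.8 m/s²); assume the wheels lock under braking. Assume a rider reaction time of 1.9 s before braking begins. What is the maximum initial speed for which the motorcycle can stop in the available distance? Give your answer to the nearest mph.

a = μg = 0.12 × 9.8 = 1.176 m/s².
Stopping distance: v·t_r + v²/(2a) = 301 with t_r = 1.9 s and a = 1.176 m/s².
So v² + 4.469 v − 707.95 = 0.
Positive root: v = −a·t_r + √((a·t_r)² + 2a·d) = −2.234 + √(4.991 + 707.95) = 24.4670 m/s.
24.4670 m/s ÷ 0.44704 = 54.731 mph.

Maximum speed ≈ 55 mph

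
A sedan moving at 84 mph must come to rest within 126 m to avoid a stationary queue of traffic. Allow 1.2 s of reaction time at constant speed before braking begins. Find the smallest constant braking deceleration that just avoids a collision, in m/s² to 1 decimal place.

84 mph × 0.44704 = 37.5514 m/s.
Distance covered during reaction = 37.5514 × 1.2 = 45.062 m.
Distance available for braking: 126 − 45.062 = 80.938 m.
v² = 2a·d ⇒ a = v²/(2d) = 37.5514² / (2 × 80.938) = 1410.108 / 161.876 = 8.7110 m/s².

Required deceleration ≈ 8.7 m/s²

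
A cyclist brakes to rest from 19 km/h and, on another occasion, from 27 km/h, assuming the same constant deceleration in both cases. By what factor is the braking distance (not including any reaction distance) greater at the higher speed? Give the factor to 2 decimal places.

Factor ≈ 2.02

Braking distance d = v²/(2a), so with a fixed, d ∝ v².
Factor = (27/19)² = 1.4211² = 2.0195.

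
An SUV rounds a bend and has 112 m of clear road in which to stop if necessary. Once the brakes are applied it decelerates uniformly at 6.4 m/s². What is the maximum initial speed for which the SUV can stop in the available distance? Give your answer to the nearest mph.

Maximum speed ≈ 85 mph

v²/(2a) = d ⇒ v = √(2 × 6.400 × 112) = √1433.60 = 37.8629 m/s.
37.8629 m/s ÷ 0.44704 = 84.697 mph.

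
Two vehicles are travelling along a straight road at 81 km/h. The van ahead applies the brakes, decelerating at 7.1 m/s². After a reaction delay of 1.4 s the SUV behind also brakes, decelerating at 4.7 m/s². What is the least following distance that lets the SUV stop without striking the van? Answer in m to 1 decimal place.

Minimum gap ≈ 49.7 m

81 km/h ÷ 3.6 = 22.5000 m/s.
Leader travels v²/(2a_L) = 506.250 / 14.200 = 35.651 m before stopping.
Follower covers v·t_r = 22.5000 × 1.4 = 31.500 m while reacting, then v²/(2a_F) = 506.250 / 9.400 = 53.856 m while braking, for a total of 31.500 + 53.856 = 85.356 m.
Since a_F ≤ a_L and the follower starts braking later, the follower is never slower than the leader, so the closest approach is when both have stopped.
Minimum gap = 85.356 − 35.651 = 49.705 m.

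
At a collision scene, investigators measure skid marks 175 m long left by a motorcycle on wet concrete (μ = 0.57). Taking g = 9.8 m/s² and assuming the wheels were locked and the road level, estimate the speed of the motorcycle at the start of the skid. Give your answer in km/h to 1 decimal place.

Deceleration a = μg = 0.57 × 9.8 = 5.586 m/s².
v = √(2a·d) = √(2 × 5.586 × 175) = √1955.100 = 44.2165 m/s.
= 44.2165 × 3.6 = 159.179 km/h.

Initial speed ≈ 159.2 km/h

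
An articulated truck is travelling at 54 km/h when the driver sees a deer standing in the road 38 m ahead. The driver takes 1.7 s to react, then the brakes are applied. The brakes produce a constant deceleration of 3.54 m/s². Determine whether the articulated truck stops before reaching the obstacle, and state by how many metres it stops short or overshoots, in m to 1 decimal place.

54 km/h ÷ 3.6 = 15.0000 m/s.
Reaction distance = 15.0000 × 1.7 = 25.500 m.
Braking distance = v²/(2a) = 225.000 / 7.080 = 31.780 m.
Total stopping distance = 25.500 + 31.780 = 57.280 m, vs 38 m available — it cannot stop in time and overshoots by 57.280 − 38 = 19.280 m.

No — it overshoots by 19.3 m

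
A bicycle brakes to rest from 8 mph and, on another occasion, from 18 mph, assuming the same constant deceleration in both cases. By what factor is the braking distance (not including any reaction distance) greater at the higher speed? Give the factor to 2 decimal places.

Factor ≈ 5.06

Braking distance d = v²/(2a), so with a fixed, d ∝ v².
Factor = (18/8)² = 2.2500² = 5.0625.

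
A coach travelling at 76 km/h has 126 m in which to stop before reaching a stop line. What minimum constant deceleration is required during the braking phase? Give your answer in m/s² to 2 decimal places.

76 km/h ÷ 3.6 = 21.1111 m/s.
v² = 2a·d ⇒ a = v²/(2d) = 21.1111² / (2 × 126.000) = 445.679 / 252.000 = 1.7686 m/s².

Required deceleration ≈ 1.77 m/s²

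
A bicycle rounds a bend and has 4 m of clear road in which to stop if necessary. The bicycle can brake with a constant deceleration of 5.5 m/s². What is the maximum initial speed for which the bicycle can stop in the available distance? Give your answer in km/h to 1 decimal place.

v²/(2a) = d ⇒ v = √(2 × 5.500 × 4) = √44.00 = 6.6332 m/s.
6.6332 m/s × 3.6 = 23.880 km/h.

Maximum speed ≈ 23.9 km/h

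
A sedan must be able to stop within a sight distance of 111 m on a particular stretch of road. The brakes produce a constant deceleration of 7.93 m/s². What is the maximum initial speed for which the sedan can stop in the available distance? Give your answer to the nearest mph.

Maximum speed ≈ 94 mph

v²/(2a) = d ⇒ v = √(2 × 7.930 × 111) = √1760.46 = 41.9578 m/s.
41.9578 m/s ÷ 0.44704 = 93.857 mph.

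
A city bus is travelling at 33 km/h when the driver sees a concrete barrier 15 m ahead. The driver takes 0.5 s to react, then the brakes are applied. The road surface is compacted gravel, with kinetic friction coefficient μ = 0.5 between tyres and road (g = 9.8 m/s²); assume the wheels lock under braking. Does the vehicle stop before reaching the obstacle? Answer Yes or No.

Yes

33 km/h ÷ 3.6 = 9.1667 m/s.
a = μg = 0.5 × 9.8 = 4.900 m/s².
Reaction distance = 9.1667 × 0.5 = 4.583 m.
Braking distance = v²/(2a) = 84.028 / 9.800 = 8.574 m.
Total stopping distance = 4.583 + 8.574 = 13.157 m, vs 15 m available — it stops with 15 − 13.157 = 1.843 m to spare.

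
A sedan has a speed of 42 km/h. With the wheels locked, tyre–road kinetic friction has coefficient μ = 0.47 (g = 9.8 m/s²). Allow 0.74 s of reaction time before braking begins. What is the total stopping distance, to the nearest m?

Total stopping distance ≈ 23 m

42 km/h ÷ 3.6 = 11.6667 m/s.
a = μg = 0.47 × 9.8 = 4.606 m/s².
Reaction distance = v·t_r = 11.6667 × 0.74 = 8.633 m.
Braking distance = v²/(2a) = 11.6667² / (2 × 4.606) = 136.112 / 9.212 = 14.776 m.
Total = 8.633 + 14.776 = 23.409 m.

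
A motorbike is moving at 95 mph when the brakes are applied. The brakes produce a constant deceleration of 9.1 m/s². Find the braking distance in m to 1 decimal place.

95 mph × 0.44704 = 42.4688 m/s.
Braking distance = v²/(2a) = 42.4688² / (2 × 9.100) = 1803.599 / 18.200 = 99.099 m.

Braking distance ≈ 99.1 m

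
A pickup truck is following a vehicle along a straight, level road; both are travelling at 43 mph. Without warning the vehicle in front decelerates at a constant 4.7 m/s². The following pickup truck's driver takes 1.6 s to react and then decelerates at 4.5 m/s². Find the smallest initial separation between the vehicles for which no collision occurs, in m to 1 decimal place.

43 mph × 0.44704 = 19.2227 m/s.
Leader travels v²/(2a_L) = 369.512 / 9.400 = 39.310 m before stopping.
Follower covers v·t_r = 19.2227 × 1.6 = 30.756 m while reacting, then v²/(2a_F) = 369.512 / 9.000 = 41.057 m while braking, for a total of 30.756 + 41.057 = 71.813 m.
Since a_F ≤ a_L and the follower starts braking later, the follower is never slower than the leader, so the closest approach is when both have stopped.
Minimum gap = 71.813 − 39.310 = 32.503 m.

Minimum gap ≈ 32.5 m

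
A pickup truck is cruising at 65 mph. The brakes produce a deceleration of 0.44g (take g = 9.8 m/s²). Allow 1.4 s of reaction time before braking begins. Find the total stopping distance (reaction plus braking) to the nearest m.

Total stopping distance ≈ 139 m

65 mph × 0.44704 = 29.0576 m/s.
a = 0.44 × 9.8 = 4.312 m/s².
Reaction distance = v·t_r = 29.0576 × 1.4 = 40.681 m.
Braking distance = v²/(2a) = 29.0576² / (2 × 4.312) = 844.344 / 8.624 = 97.906 m.
Total = 40.681 + 97.906 = 138.587 m.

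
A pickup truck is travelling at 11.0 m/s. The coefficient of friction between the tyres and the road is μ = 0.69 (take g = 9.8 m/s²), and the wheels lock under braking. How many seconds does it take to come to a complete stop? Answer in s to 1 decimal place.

a = μg = 0.69 × 9.8 = 6.762 m/s².
Braking time = v/a = 11.0000 / 6.762 = 1.627 s.

Braking time ≈ 1.6 s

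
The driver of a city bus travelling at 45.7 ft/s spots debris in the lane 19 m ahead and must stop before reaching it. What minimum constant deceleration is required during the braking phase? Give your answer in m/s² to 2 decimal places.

Required deceleration ≈ 5.11 m/s²

45.7 ft/s × 0.3048 = 13.9294 m/s.
v² = 2a·d ⇒ a = v²/(2d) = 13.9294² / (2 × 19.000) = 194.028 / 38.000 = 5.1060 m/s².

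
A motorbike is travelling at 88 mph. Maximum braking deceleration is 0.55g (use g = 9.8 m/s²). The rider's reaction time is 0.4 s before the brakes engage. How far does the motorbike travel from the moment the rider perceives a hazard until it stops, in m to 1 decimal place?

Total stopping distance ≈ 159.3 m

88 mph × 0.44704 = 39.3395 m/s.
a = 0.55 × 9.8 = 5.390 m/s².
Reaction distance = v·t_r = 39.3395 × 0.4 = 15.736 m.
Braking distance = v²/(2a) = 39.3395² / (2 × 5.390) = 1547.596 / 10.780 = 143.562 m.
Total = 15.736 + 143.562 = 159.298 m.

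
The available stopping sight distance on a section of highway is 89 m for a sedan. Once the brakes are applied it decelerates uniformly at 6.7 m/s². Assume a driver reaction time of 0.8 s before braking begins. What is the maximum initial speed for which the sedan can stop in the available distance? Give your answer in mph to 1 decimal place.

Stopping distance: v·t_r + v²/(2a) = 89 with t_r = 0.8 s and a = 6.700 m/s².
So v² + 10.720 v − 1192.60 = 0.
Positive root: v = −a·t_r + √((a·t_r)² + 2a·d) = −5.360 + √(28.730 + 1192.60) = 29.5875 m/s.
29.5875 m/s ÷ 0.44704 = 66.185 mph.

Maximum speed ≈ 66.2 mph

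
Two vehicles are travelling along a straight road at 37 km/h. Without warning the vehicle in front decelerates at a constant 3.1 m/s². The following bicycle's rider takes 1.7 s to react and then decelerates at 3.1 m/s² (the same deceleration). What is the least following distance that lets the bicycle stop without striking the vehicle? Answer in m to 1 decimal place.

37 km/h ÷ 3.6 = 10.2778 m/s.
Leader travels v²/(2a_L) = 105.633 / 6.200 = 17.038 m before stopping.
Follower covers v·t_r = 10.2778 × 1.7 = 17.472 m while reacting, then v²/(2a_F) = 105.633 / 6.200 = 17.038 m while braking, for a total of 17.472 + 17.038 = 34.510 m.
Since a_F ≤ a_L and the follower starts braking later, the follower is never slower than the leader, so the closest approach is when both have stopped.
Minimum gap = 34.510 − 17.038 = 17.472 m.

Minimum gap ≈ 17.5 m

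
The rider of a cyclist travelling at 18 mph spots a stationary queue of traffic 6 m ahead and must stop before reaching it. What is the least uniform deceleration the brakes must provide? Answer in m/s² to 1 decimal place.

Required deceleration ≈ 5.4 m/s²

18 mph × 0.44704 = 8.0467 m/s.
v² = 2a·d ⇒ a = v²/(2d) = 8.0467² / (2 × 6.000) = 64.749 / 12.000 = 5.3957 m/s².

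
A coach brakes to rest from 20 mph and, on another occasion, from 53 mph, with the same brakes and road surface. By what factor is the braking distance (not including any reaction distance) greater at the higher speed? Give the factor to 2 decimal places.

Braking distance d = v²/(2a), so with a fixed, d ∝ v².
Factor = (53/20)² = 2.6500² = 7.0225.

Factor ≈ 7.02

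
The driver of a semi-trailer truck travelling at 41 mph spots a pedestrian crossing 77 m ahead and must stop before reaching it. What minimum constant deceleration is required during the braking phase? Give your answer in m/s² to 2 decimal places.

Required deceleration ≈ 2.18 m/s²

41 mph × 0.44704 = 18.3286 m/s.
v² = 2a·d ⇒ a = v²/(2d) = 18.3286² / (2 × 77.000) = 335.938 / 154.000 = 2.1814 m/s².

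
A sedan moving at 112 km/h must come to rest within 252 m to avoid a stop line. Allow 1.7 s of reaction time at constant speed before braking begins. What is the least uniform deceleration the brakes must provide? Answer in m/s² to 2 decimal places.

112 km/h ÷ 3.6 = 31.1111 m/s.
Distance covered during reaction = 31.1111 × 1.7 = 52.889 m.
Distance available for braking: 252 − 52.889 = 199.111 m.
v² = 2a·d ⇒ a = v²/(2d) = 31.1111² / (2 × 199.111) = 967.901 / 398.222 = 2.4306 m/s².

Required deceleration ≈ 2.43 m/s²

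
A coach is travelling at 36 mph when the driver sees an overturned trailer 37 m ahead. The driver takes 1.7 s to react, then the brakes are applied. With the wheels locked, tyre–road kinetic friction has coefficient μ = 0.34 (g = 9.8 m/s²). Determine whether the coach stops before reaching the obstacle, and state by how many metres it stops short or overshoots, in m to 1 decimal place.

No — it overshoots by 29.2 m

36 mph × 0.44704 = 16.0934 m/s.
a = μg = 0.34 × 9.8 = 3.332 m/s².
Reaction distance = 16.0934 × 1.7 = 27.359 m.
Braking distance = v²/(2a) = 258.998 / 6.664 = 38.865 m.
Total stopping distance = 27.359 + 38.865 = 66.224 m, vs 37 m available — it cannot stop in time and overshoots by 66.224 − 37 = 29.224 m.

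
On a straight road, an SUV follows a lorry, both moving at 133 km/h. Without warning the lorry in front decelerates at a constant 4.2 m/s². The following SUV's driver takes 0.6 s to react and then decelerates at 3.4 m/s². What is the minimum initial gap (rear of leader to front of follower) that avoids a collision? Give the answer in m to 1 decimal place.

133 km/h ÷ 3.6 = 36.9444 m/s.
Leader travels v²/(2a_L) = 1364.889 / 8.400 = 162.487 m before stopping.
Follower covers v·t_r = 36.9444 × 0.6 = 22.167 m while reacting, then v²/(2a_F) = 1364.889 / 6.800 = 200.719 m while braking, for a total of 22.167 + 200.719 = 222.886 m.
Since a_F ≤ a_L and the follower starts braking later, the follower is never slower than the leader, so the closest approach is when both have stopped.
Minimum gap = 222.886 − 162.487 = 60.399 m.

Minimum gap ≈ 60.4 m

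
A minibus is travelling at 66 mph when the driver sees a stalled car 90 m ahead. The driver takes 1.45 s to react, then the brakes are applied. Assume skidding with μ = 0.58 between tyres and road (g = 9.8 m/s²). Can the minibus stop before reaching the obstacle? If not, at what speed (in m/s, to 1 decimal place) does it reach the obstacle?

66 mph × 0.44704 = 29.5046 m/s.
a = μg = 0.58 × 9.8 = 5.684 m/s².
Reaction distance = 29.5046 × 1.45 = 42.782 m.
Braking distance needed to stop: v²/(2a) = 870.521 / 11.368 = 76.576 m, so total needed = 42.782 + 76.576 = 119.358 m > 90 m — it cannot stop.
Distance remaining when braking begins: 90 − 42.782 = 47.218 m.
v² = v₀² − 2a·d = 870.521 − 2 × 5.684 × 47.218 = 333.747 m²/s².
v = √333.747 = 18.269 m/s.

No — it strikes the obstacle at 18.3 m/s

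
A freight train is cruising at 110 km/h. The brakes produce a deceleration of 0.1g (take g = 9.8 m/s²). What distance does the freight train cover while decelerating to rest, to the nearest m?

110 km/h ÷ 3.6 = 30.5556 m/s.
a = 0.1 × 9.8 = 0.980 m/s².
Braking distance = v²/(2a) = 30.5556² / (2 × 0.980) = 933.645 / 1.960 = 476.349 m.

Braking distance ≈ 476 m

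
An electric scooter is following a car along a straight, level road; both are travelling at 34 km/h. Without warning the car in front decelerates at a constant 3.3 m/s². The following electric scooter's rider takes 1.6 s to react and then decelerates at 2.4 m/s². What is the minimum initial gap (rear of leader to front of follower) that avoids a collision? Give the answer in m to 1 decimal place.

34 km/h ÷ 3.6 = 9.4444 m/s.
Leader travels v²/(2a_L) = 89.197 / 6.600 = 13.515 m before stopping.
Follower covers v·t_r = 9.4444 × 1.6 = 15.111 m while reacting, then v²/(2a_F) = 89.197 / 4.800 = 18.583 m while braking, for a total of 15.111 + 18.583 = 33.694 m.
Since a_F ≤ a_L and the follower starts braking later, the follower is never slower than the leader, so the closest approach is when both have stopped.
Minimum gap = 33.694 − 13.515 = 20.179 m.

Minimum gap ≈ 20.2 m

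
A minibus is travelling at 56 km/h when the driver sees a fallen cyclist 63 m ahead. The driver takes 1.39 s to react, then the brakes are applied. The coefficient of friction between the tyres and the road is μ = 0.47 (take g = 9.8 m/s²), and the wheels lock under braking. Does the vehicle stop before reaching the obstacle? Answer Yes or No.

Yes

56 km/h ÷ 3.6 = 15.5556 m/s.
a = μg = 0.47 × 9.8 = 4.606 m/s².
Reaction distance = 15.5556 × 1.39 = 21.622 m.
Braking distance = v²/(2a) = 241.977 / 9.212 = 26.268 m.
Total stopping distance = 21.622 + 26.268 = 47.890 m, vs 63 m available — it stops with 63 − 47.890 = 15.110 m to spare.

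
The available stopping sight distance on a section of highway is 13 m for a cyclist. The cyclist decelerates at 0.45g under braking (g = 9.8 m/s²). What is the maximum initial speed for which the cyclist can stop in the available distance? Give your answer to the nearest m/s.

a = 0.45 × 9.8 = 4.410 m/s².
v²/(2a) = d ⇒ v = √(2 × 4.410 × 13) = √114.66 = 10.7079 m/s.

Maximum speed ≈ 11 m/s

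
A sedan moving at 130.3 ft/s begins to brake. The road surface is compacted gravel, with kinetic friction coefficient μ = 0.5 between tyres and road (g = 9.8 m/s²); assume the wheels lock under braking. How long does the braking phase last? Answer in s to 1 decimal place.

130.3 ft/s × 0.3048 = 39.7154 m/s.
a = μg = 0.5 × 9.8 = 4.900 m/s².
Braking time = v/a = 39.7154 / 4.900 = 8.105 s.

Braking time ≈ 8.1 s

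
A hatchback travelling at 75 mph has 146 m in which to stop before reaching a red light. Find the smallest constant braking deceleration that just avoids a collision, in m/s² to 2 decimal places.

Required deceleration ≈ 3.85 m/s²

75 mph × 0.44704 = 33.5280 m/s.
v² = 2a·d ⇒ a = v²/(2d) = 33.5280² / (2 × 146.000) = 1124.127 / 292.000 = 3.8497 m/s².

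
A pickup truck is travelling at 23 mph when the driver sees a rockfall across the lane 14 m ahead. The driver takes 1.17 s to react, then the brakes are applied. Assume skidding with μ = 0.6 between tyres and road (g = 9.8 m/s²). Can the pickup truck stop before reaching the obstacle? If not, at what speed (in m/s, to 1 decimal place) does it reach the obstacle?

23 mph × 0.44704 = 10.2819 m/s.
a = μg = 0.6 × 9.8 = 5.880 m/s².
Reaction distance = 10.2819 × 1.17 = 12.030 m.
Braking distance needed to stop: v²/(2a) = 105.717 / 11.760 = 8.990 m, so total needed = 12.030 + 8.990 = 21.020 m > 14 m — it cannot stop.
Distance remaining when braking begins: 14 − 12.030 = 1.970 m.
v² = v₀² − 2a·d = 105.717 − 2 × 5.880 × 1.970 = 82.550 m²/s².
v = √82.550 = 9.086 m/s.

No — it strikes the obstacle at 9.1 m/s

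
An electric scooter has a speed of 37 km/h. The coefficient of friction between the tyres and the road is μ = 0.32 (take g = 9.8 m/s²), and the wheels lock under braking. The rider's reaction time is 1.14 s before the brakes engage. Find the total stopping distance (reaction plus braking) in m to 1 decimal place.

37 km/h ÷ 3.6 = 10.2778 m/s.
a = μg = 0.32 × 9.8 = 3.136 m/s².
Reaction distance = v·t_r = 10.2778 × 1.14 = 11.717 m.
Braking distance = v²/(2a) = 10.2778² / (2 × 3.136) = 105.633 / 6.272 = 16.842 m.
Total = 11.717 + 16.842 = 28.559 m.

Total stopping distance ≈ 28.6 m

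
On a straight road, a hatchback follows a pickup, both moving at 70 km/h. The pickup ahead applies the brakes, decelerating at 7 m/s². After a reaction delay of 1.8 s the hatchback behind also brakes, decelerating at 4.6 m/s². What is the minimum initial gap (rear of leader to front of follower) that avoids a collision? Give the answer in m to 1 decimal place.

70 km/h ÷ 3.6 = 19.4444 m/s.
Leader travels v²/(2a_L) = 378.085 / 14.000 = 27.006 m before stopping.
Follower covers v·t_r = 19.4444 × 1.8 = 35.000 m while reacting, then v²/(2a_F) = 378.085 / 9.200 = 41.096 m while braking, for a total of 35.000 + 41.096 = 76.096 m.
Since a_F ≤ a_L and the follower starts braking later, the follower is never slower than the leader, so the closest approach is when both have stopped.
Minimum gap = 76.096 − 27.006 = 49.090 m.

Minimum gap ≈ 49.1 m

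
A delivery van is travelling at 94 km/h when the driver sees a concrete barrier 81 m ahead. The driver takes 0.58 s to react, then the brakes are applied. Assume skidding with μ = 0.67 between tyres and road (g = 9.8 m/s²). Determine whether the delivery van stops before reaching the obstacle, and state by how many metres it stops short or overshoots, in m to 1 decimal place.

Yes — it stops 13.9 m short of the obstacle

94 km/h ÷ 3.6 = 26.1111 m/s.
a = μg = 0.67 × 9.8 = 6.566 m/s².
Reaction distance = 26.1111 × 0.58 = 15.144 m.
Braking distance = v²/(2a) = 681.790 / 13.132 = 51.918 m.
Total stopping distance = 15.144 + 51.918 = 67.062 m, vs 81 m available — it stops with 81 − 67.062 = 13.938 m to spare.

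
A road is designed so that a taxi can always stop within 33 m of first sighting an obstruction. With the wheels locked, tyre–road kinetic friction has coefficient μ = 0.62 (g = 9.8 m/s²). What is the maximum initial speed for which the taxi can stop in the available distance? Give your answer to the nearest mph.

a = μg = 0.62 × 9.8 = 6.076 m/s².
v²/(2a) = d ⇒ v = √(2 × 6.076 × 33) = √401.02 = 20.0255 m/s.
20.0255 m/s ÷ 0.44704 = 44.796 mph.

Maximum speed ≈ 45 mph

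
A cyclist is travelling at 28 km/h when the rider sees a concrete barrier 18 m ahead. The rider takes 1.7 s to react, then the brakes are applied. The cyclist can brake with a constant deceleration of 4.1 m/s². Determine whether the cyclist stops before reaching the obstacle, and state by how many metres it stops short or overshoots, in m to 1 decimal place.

No — it overshoots by 2.6 m

28 km/h ÷ 3.6 = 7.7778 m/s.
Reaction distance = 7.7778 × 1.7 = 13.222 m.
Braking distance = v²/(2a) = 60.494 / 8.200 = 7.377 m.
Total stopping distance = 13.222 + 7.377 = 20.599 m, vs 18 m available — it cannot stop in time and overshoots by 20.599 − 18 = 2.599 m.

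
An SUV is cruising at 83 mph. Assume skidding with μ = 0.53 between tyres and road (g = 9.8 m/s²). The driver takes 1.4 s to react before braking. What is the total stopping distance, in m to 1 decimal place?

Total stopping distance ≈ 184.5 m

83 mph × 0.44704 = 37.1043 m/s.
a = μg = 0.53 × 9.8 = 5.194 m/s².
Reaction distance = v·t_r = 37.1043 × 1.4 = 51.946 m.
Braking distance = v²/(2a) = 37.1043² / (2 × 5.194) = 1376.729 / 10.388 = 132.531 m.
Total = 51.946 + 132.531 = 184.477 m.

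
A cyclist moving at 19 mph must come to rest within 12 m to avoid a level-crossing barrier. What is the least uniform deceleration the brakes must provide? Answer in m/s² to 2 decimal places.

19 mph × 0.44704 = 8.4938 m/s.
v² = 2a·d ⇒ a = v²/(2d) = 8.4938² / (2 × 12.000) = 72.145 / 24.000 = 3.0060 m/s².

Required deceleration ≈ 3.01 m/s²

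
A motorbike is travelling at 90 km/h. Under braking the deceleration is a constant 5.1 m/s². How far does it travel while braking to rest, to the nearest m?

Braking distance ≈ 61 m

90 km/h ÷ 3.6 = 25.0000 m/s.
Braking distance = v²/(2a) = 25.0000² / (2 × 5.100) = 625.000 / 10.200 = 61.275 m.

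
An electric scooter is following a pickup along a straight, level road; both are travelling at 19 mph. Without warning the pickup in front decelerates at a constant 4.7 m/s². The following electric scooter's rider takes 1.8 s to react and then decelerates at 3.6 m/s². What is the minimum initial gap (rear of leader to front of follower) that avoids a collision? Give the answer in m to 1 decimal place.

Minimum gap ≈ 17.6 m

19 mph × 0.44704 = 8.4938 m/s.
Leader travels v²/(2a_L) = 72.145 / 9.400 = 7.675 m before stopping.
Follower covers v·t_r = 8.4938 × 1.8 = 15.289 m while reacting, then v²/(2a_F) = 72.145 / 7.200 = 10.020 m while braking, for a total of 15.289 + 10.020 = 25.309 m.
Since a_F ≤ a_L and the follower starts braking later, the follower is never slower than the leader, so the closest approach is when both have stopped.
Minimum gap = 25.309 − 7.675 = 17.634 m.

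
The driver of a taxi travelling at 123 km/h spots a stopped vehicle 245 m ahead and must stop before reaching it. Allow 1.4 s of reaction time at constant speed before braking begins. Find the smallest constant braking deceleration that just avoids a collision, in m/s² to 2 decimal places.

Required deceleration ≈ 2.96 m/s²

123 km/h ÷ 3.6 = 34.1667 m/s.
Distance covered during reaction = 34.1667 × 1.4 = 47.833 m.
Distance available for braking: 245 − 47.833 = 197.167 m.
v² = 2a·d ⇒ a = v²/(2d) = 34.1667² / (2 × 197.167) = 1167.363 / 394.334 = 2.9603 m/s².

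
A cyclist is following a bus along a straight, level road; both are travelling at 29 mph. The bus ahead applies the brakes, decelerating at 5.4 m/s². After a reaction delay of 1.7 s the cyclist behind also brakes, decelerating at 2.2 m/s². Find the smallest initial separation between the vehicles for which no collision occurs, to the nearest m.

29 mph × 0.44704 = 12.9642 m/s.
Leader travels v²/(2a_L) = 168.070 / 10.800 = 15.562 m before stopping.
Follower covers v·t_r = 12.9642 × 1.7 = 22.039 m while reacting, then v²/(2a_F) = 168.070 / 4.400 = 38.198 m while braking, for a total of 22.039 + 38.198 = 60.237 m.
Since a_F ≤ a_L and the follower starts braking later, the follower is never slower than the leader, so the closest approach is when both have stopped.
Minimum gap = 60.237 − 15.562 = 44.675 m.

Minimum gap ≈ 45 m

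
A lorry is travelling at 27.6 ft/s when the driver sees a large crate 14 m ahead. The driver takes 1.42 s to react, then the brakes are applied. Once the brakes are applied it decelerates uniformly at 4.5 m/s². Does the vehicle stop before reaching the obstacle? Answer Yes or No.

No

27.6 ft/s × 0.3048 = 8.4125 m/s.
Reaction distance = 8.4125 × 1.42 = 11.946 m.
Braking distance = v²/(2a) = 70.770 / 9.000 = 7.863 m.
Total stopping distance = 11.946 + 7.863 = 19.809 m, vs 14 m available — it cannot stop in time and overshoots by 19.809 − 14 = 5.809 m.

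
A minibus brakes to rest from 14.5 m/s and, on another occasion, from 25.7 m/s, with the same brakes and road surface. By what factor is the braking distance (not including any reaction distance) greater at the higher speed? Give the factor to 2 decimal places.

Factor ≈ 3.14

Braking distance d = v²/(2a), so with a fixed, d ∝ v².
Factor = (25.7/14.5)² = 1.7724² = 3.1414.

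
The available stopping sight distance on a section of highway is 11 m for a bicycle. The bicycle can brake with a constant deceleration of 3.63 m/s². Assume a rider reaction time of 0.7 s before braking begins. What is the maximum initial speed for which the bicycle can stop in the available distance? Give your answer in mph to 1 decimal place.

Maximum speed ≈ 15.1 mph

Stopping distance: v·t_r + v²/(2a) = 11 with t_r = 0.7 s and a = 3.630 m/s².
So v² + 5.082 v − 79.86 = 0.
Positive root: v = −a·t_r + √((a·t_r)² + 2a·d) = −2.541 + √(6.457 + 79.86) = 6.7497 m/s.
6.7497 m/s ÷ 0.44704 = 15.099 mph.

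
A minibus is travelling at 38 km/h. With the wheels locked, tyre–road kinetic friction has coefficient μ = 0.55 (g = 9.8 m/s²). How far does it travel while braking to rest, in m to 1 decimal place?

38 km/h ÷ 3.6 = 10.5556 m/s.
a = μg = 0.55 × 9.8 = 5.390 m/s².
Braking distance = v²/(2a) = 10.5556² / (2 × 5.390) = 111.421 / 10.780 = 10.336 m.

Braking distance ≈ 10.3 m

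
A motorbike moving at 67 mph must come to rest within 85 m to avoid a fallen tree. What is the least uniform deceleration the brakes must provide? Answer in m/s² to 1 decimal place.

67 mph × 0.44704 = 29.9517 m/s.
v² = 2a·d ⇒ a = v²/(2d) = 29.9517² / (2 × 85.000) = 897.104 / 170.000 = 5.2771 m/s².

Required deceleration ≈ 5.3 m/s²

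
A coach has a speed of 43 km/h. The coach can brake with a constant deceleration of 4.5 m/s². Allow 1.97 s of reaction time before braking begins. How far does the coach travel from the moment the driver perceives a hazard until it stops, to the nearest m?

Total stopping distance ≈ 39 m

43 km/h ÷ 3.6 = 11.9444 m/s.
Reaction distance = v·t_r = 11.9444 × 1.97 = 23.530 m.
Braking distance = v²/(2a) = 11.9444² / (2 × 4.500) = 142.669 / 9.000 = 15.852 m.
Total = 23.530 + 15.852 = 39.382 m.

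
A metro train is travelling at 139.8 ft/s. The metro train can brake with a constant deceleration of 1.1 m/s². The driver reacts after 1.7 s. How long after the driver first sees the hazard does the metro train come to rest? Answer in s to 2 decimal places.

139.8 ft/s × 0.3048 = 42.6110 m/s.
Braking time = v/a = 42.6110 / 1.100 = 38.737 s.
Total = 1.7 + 38.737 = 40.437 s.

Total time ≈ 40.44 s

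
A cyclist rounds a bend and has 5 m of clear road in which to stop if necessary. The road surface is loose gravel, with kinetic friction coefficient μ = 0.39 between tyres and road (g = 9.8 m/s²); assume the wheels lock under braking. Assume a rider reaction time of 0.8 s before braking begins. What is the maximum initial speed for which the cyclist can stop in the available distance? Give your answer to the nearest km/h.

Maximum speed ≈ 14 km/h

a = μg = 0.39 × 9.8 = 3.822 m/s².
Stopping distance: v·t_r + v²/(2a) = 5 with t_r = 0.8 s and a = 3.822 m/s².
So v² + 6.115 v − 38.22 = 0.
Positive root: v = −a·t_r + √((a·t_r)² + 2a·d) = −3.058 + √(9.351 + 38.22) = 3.8392 m/s.
3.8392 m/s × 3.6 = 13.821 km/h.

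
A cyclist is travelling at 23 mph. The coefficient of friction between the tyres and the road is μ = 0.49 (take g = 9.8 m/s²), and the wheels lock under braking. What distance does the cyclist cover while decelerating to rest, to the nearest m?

23 mph × 0.44704 = 10.2819 m/s.
a = μg = 0.49 × 9.8 = 4.802 m/s².
Braking distance = v²/(2a) = 10.2819² / (2 × 4.802) = 105.717 / 9.604 = 11.008 m.

Braking distance ≈ 11 m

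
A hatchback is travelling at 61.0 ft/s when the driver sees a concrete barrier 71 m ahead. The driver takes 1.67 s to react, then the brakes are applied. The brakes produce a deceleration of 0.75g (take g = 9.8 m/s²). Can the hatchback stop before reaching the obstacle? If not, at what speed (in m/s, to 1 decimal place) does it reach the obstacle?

Yes — it stops about 16.4 m short of the obstacle, so it never reaches it

61 ft/s × 0.3048 = 18.5928 m/s.
a = 0.75 × 9.8 = 7.350 m/s².
Reaction distance = 18.5928 × 1.67 = 31.050 m.
Braking distance = v²/(2a) = 345.692 / 14.700 = 23.516 m.
Total stopping distance = 31.050 + 23.516 = 54.566 m, vs 71 m available — it stops with 71 − 54.566 = 16.434 m to spare.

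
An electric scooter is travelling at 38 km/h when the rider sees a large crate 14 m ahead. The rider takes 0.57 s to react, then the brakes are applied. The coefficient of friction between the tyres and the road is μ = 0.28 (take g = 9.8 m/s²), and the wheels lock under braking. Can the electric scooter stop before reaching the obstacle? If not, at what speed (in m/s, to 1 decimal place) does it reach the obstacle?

38 km/h ÷ 3.6 = 10.5556 m/s.
a = μg = 0.28 × 9.8 = 2.744 m/s².
Reaction distance = 10.5556 × 0.57 = 6.017 m.
Braking distance needed to stop: v²/(2a) = 111.421 / 5.488 = 20.303 m, so total needed = 6.017 + 20.303 = 26.320 m > 14 m — it cannot stop.
Distance remaining when braking begins: 14 − 6.017 = 7.983 m.
v² = v₀² − 2a·d = 111.421 − 2 × 2.744 × 7.983 = 67.610 m²/s².
v = √67.610 = 8.223 m/s.

No — it strikes the obstacle at 8.2 m/s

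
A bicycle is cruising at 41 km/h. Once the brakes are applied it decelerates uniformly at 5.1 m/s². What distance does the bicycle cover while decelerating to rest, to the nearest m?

41 km/h ÷ 3.6 = 11.3889 m/s.
Braking distance = v²/(2a) = 11.3889² / (2 × 5.100) = 129.707 / 10.200 = 12.716 m.

Braking distance ≈ 13 m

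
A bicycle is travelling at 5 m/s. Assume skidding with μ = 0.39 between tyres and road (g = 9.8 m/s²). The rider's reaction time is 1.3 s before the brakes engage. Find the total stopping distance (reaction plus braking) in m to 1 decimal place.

a = μg = 0.39 × 9.8 = 3.822 m/s².
Reaction distance = v·t_r = 5.0000 × 1.3 = 6.500 m.
Braking distance = v²/(2a) = 5.0000² / (2 × 3.822) = 25.000 / 7.644 = 3.271 m.
Total = 6.500 + 3.271 = 9.771 m.

Total stopping distance ≈ 9.8 m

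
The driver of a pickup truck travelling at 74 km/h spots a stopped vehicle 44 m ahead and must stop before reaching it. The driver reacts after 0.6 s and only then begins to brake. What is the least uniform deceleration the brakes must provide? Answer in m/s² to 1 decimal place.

74 km/h ÷ 3.6 = 20.5556 m/s.
Distance covered during reaction = 20.5556 × 0.6 = 12.333 m.
Distance available for braking: 44 − 12.333 = 31.667 m.
v² = 2a·d ⇒ a = v²/(2d) = 20.5556² / (2 × 31.667) = 422.533 / 63.334 = 6.6715 m/s².

Required deceleration ≈ 6.7 m/s²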